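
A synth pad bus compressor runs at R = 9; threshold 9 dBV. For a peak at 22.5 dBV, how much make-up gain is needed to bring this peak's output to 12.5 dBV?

2 dB

Without make-up, output = threshold + overshoot/9 = 9 + 1.5 = 10.5 dBV.
Gap to target: 2 dB.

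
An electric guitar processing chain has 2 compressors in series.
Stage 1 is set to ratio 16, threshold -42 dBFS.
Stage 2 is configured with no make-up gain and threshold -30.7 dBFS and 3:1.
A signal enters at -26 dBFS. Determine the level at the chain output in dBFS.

-41 dBFS

Stage 1: -26 dBFS is 16 dB over -42 dBFS; at 16:1 that becomes 1 dB over, giving -41 dBFS.
Stage 2: below threshold (-41 ≤ -30.7); passes unchanged; output -41 dBFS.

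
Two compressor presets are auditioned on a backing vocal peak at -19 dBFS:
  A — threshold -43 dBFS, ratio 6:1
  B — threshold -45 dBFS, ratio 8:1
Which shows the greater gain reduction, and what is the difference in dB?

B, by 2.75 dB

A: GR = 24 − 24/6 = 20 dB.
B: GR = 26 − 26/8 = 22.75 dB.
B reduces 2.75 dB more.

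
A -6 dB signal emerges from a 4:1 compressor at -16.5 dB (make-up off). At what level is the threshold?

Input is 14 dB above T (since output overshoot × R = input overshoot: (-16.5 − T)·4 = -6 − T gives T = -20 dB).
Check: -20 + (-6 − (-20))/4 = -20 + 3.5 = -16.5 dB. ✓

-20 dB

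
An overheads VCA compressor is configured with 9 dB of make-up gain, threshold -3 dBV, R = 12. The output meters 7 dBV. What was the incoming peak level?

9 dBV

Stripping the +9 dB make-up gives -2 dBV at the gain stage.
Post-compression overshoot = -2 − (-3) = 1 dB.
Before 12:1 compression the overshoot was 1 × 12 = 12 dB, so input = -3 + 12 = 9 dBV.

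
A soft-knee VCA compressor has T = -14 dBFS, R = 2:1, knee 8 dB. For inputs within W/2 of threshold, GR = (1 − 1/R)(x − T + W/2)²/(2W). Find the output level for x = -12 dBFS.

x − T + W/2 = -12 − (-14) + 4 = 6.
GR = (1 − 1/2) × 6² / 16 = 0.5 × 36 / 16 = 1.125 dB.
Output = -12 − 1.125 = -13.125 dBFS.

-13.125 dBFS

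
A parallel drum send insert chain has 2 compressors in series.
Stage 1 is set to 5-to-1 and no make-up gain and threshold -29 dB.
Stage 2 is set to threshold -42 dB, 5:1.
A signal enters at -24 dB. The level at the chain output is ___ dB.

-39.2 dB

Stage 1: -24 dB is 5 dB over -29 dB; at 5:1 that becomes 1 dB over, giving -28 dB.
Stage 2: -28 dB is 14 dB over -42 dB; at 5:1 that becomes 2.8 dB over, giving -39.2 dB.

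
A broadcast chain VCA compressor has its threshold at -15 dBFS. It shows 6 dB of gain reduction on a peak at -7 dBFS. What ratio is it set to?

Input overshoot = -7 − (-15) = 8 dB.
Output overshoot = 8 − 6 = 2 dB.
Ratio = input overshoot / output overshoot = 8 / 2 = 4.

4:1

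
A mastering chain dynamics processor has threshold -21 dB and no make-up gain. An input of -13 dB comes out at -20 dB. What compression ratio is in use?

8:1

Input overshoot = -13 − (-21) = 8 dB; output overshoot = -20 − (-21) = 1 dB.
Ratio = 8 / 1 = 8.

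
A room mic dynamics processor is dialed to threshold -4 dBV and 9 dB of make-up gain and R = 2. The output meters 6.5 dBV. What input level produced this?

-1 dBV

Remove make-up: 6.5 − 9 = -2.5 dBV.
That's 1.5 dB above the -4 dBV threshold.
Undo the ratio: input overshoot = 1.5 × 2 = 3 dB, giving input = -1 dBV.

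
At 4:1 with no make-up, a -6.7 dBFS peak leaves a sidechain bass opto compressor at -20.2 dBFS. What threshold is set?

Gain reduction = -6.7 − (-20.2) = 13.5 dB; output overshoot = GR / (R − 1) = 13.5 / 3 = 4.5 dB.
Threshold = output − output overshoot = -20.2 − 4.5 = -24.7 dBFS.

-24.7 dBFS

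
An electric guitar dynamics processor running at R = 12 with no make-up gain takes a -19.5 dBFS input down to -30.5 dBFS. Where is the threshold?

Gain reduction = -19.5 − (-30.5) = 11 dB; output overshoot = GR / (R − 1) = 11 / 11 = 1 dB.
Threshold = output − output overshoot = -30.5 − 1 = -31.5 dBFS.

-31.5 dBFS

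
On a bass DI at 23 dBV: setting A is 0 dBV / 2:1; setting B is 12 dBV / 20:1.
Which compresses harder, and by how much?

A: GR = 23 − 23/2 = 11.5 dB.
B: GR = 11 − 11/20 = 10.45 dB.
A reduces 1.05 dB more.

A, by 1.05 dB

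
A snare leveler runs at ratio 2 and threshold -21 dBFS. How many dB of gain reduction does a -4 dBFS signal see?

8.5 dB

The signal is 17 dB above threshold.
A 2:1 ratio leaves 8.5 dB of that excess.
So the signal is attenuated by 17 − 8.5 = 8.5 dB.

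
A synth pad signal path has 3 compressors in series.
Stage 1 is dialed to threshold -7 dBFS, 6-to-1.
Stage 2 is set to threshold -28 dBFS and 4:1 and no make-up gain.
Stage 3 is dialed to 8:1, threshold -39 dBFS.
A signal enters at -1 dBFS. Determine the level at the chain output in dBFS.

Stage 1: overshoot 6 dB → 6/6 = 1 dB → -6 dBFS.
Stage 2: overshoot 22 dB → 22/4 = 5.5 dB → -22.5 dBFS.
Stage 3: overshoot 16.5 dB → 16.5/8 = 2.0625 dB → -36.9375 dBFS.

-36.9375 dBFS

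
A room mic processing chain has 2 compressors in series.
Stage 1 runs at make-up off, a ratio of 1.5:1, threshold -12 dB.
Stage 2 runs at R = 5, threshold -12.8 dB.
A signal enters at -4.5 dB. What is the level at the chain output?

-11.64 dB

Stage 1: -4.5 dB is 7.5 dB over -12 dB; at 1.5:1 that becomes 5 dB over, giving -7 dB.
Stage 2: -7 dB is 5.8 dB over -12.8 dB; at 5:1 that becomes 1.16 dB over, giving -11.64 dB.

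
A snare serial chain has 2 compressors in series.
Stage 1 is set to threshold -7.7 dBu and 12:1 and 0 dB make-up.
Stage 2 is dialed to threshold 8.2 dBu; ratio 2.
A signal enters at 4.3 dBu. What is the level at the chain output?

Stage 1: 12 dB above -7.7 dBu, reduced 12:1 to 1 dB above → -6.7 dBu.
Stage 2: -6.7 dBu ≤ 8.2 dBu, so stage 2 doesn't engage; output -6.7 dBu.

-6.7 dBu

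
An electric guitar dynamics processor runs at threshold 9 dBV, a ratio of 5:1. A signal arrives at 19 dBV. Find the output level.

The input is 10 dB above the 9 dBV threshold.
The 10 dB excess becomes 2 dB after 5:1 reduction.
That puts the output at 11 dBV.

11 dBV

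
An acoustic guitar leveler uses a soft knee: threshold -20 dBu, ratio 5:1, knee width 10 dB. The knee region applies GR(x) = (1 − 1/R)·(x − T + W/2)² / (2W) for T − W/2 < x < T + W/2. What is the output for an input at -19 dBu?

-20.44 dBu

x − T + W/2 = -19 − (-20) + 5 = 6.
GR = (1 − 1/5) × 6² / 20 = 0.8 × 36 / 20 = 1.44 dB.
Output = -19 − 1.44 = -20.44 dBu.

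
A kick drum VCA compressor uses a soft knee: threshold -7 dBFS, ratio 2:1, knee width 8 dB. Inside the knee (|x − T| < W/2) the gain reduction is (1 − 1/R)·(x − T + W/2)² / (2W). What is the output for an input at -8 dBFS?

x − T + W/2 = -8 − (-7) + 4 = 3.
GR = (1 − 1/2) × 3² / 16 = 0.5 × 9 / 16 = 0.28125 dB.
Output = -8 − 0.28125 = -8.28125 dBFS.

-8.28125 dBFS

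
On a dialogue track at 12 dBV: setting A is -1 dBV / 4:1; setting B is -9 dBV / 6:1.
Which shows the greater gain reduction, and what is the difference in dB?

A: overshoot 13 dB → output overshoot 3.25 dB → GR 9.75 dB.
B: overshoot 21 dB → output overshoot 3.5 dB → GR 17.5 dB.
B reduces 7.75 dB more.

B, by 7.75 dB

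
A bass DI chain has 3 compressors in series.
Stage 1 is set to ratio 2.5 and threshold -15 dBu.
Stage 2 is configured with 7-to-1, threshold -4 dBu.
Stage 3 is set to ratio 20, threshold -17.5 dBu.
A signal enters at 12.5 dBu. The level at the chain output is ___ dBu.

-16.825 dBu

Stage 1: 27.5 dB above -15 dBu, reduced 2.5:1 to 11 dB above → -4 dBu.
Stage 2: below threshold (-4 ≤ -4); passes unchanged; output -4 dBu.
Stage 3: -4 dBu is 13.5 dB over -17.5 dBu; at 20:1 that becomes 0.675 dB over, giving -16.825 dBu.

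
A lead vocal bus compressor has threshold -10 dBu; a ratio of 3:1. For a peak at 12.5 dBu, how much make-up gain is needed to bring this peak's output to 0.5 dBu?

3 dB

The peak compresses to -10 + 22.5/3 = -2.5 dBu.
To reach 0.5 dBu requires 0.5 − (-2.5) = 3 dB of make-up.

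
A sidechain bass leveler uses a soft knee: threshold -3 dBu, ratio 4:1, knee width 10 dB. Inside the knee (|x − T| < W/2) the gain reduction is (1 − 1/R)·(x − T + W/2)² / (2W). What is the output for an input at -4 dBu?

-4.6 dBu

x − T + W/2 = -4 − (-3) + 5 = 4.
GR = (1 − 1/4) × 4² / 20 = 0.75 × 16 / 20 = 0.6 dB.
Output = -4 − 0.6 = -4.6 dBu.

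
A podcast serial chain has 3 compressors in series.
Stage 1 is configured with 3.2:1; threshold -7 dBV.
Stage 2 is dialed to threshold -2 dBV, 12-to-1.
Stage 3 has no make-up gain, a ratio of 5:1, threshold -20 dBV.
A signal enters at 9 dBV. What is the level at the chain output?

Stage 1: 16 dB above -7 dBV, reduced 3.2:1 to 5 dB above → -2 dBV.
Stage 2: -2 dBV ≤ -2 dBV, so stage 2 doesn't engage; output -2 dBV.
Stage 3: 18 dB above -20 dBV, reduced 5:1 to 3.6 dB above → -16.4 dBV.

-16.4 dBV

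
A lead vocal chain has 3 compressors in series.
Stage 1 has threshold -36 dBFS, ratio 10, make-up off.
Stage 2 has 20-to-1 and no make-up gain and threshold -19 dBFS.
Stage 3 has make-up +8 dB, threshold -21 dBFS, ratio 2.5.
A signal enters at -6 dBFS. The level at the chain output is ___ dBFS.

Stage 1: overshoot 30 dB → 30/10 = 3 dB → -33 dBFS.
Stage 2: -33 dBFS is at or below the -19 dBFS threshold — no compression; output -33 dBFS.
Stage 3: -33 dBFS ≤ -21 dBFS, so stage 3 doesn't engage; make-up brings it to -25 dBFS.

-25 dBFS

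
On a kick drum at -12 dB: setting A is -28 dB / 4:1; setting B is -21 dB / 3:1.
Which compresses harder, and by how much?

A: overshoot 16 dB → output overshoot 4 dB → GR 12 dB.
B: overshoot 9 dB → output overshoot 3 dB → GR 6 dB.
A reduces 6 dB more.

A, by 6 dB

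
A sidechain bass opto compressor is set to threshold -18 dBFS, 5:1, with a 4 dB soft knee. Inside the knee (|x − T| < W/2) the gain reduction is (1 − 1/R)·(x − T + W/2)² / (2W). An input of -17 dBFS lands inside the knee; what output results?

x − T + W/2 = -17 − (-18) + 2 = 3.
GR = (1 − 1/5) × 3² / 8 = 0.8 × 9 / 8 = 0.9 dB.
Output = -17 − 0.9 = -17.9 dBFS.

-17.9 dBFS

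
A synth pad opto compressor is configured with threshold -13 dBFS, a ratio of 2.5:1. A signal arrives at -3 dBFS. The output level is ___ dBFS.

The input is 10 dB above the -13 dBFS threshold.
The 10 dB excess becomes 4 dB after 2.5:1 reduction.
So the level is -13 + 4 = -9 dBFS.

-9 dBFS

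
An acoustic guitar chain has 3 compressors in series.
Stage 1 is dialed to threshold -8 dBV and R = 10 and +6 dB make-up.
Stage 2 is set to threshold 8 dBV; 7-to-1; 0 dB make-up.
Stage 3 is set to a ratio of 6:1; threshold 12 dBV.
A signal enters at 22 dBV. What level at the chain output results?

1 dBV

Stage 1: overshoot 30 dB → 30/10 = 3 dB → -5 dBV; +6 dB make-up → 1 dBV.
Stage 2: below threshold (1 ≤ 8); passes unchanged; output 1 dBV.
Stage 3: 1 dBV ≤ 12 dBV, so stage 3 doesn't engage; output 1 dBV.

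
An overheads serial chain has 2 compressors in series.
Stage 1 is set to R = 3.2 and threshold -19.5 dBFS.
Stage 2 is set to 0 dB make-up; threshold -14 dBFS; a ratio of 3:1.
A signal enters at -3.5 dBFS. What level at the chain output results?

Stage 1: -3.5 dBFS is 16 dB over -19.5 dBFS; at 3.2:1 that becomes 5 dB over, giving -14.5 dBFS.
Stage 2: below threshold (-14.5 ≤ -14); passes unchanged; output -14.5 dBFS.

-14.5 dBFS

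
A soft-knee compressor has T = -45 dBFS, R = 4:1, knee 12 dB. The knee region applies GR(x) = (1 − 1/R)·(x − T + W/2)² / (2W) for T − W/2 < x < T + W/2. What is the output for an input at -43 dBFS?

x − T + W/2 = -43 − (-45) + 6 = 8.
GR = (1 − 1/4) × 8² / 24 = 0.75 × 64 / 24 = 2 dB.
Output = -43 − 2 = -45 dBFS.

-45 dBFS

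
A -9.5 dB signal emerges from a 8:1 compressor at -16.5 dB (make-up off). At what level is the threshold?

-17.5 dB

Let T be the threshold. Output overshoot = (input overshoot)/R, so -16.5 − T = (-9.5 − T)/8.
8·(-16.5 − T) = -9.5 − T → 7·T = -132 − (-9.5) = -122.5.
T = -122.5/7 = -17.5 dB.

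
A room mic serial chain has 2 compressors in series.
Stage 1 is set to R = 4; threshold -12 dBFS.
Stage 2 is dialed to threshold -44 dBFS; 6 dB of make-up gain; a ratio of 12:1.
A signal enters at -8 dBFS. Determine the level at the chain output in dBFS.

Stage 1: -8 dBFS is 4 dB over -12 dBFS; at 4:1 that becomes 1 dB over, giving -11 dBFS.
Stage 2: overshoot 33 dB → 33/12 = 2.75 dB → -41.25 dBFS; +6 dB make-up → -35.25 dBFS.

-35.25 dBFS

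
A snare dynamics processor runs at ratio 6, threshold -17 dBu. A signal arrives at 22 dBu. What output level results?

-10.5 dBu

The input is 39 dB above the -17 dBu threshold.
At 6:1 the overshoot is divided by 6, leaving 6.5 dB above threshold.
So the level is -17 + 6.5 = -10.5 dBu.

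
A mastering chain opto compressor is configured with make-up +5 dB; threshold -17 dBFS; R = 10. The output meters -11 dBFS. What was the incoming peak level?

Stripping the +5 dB make-up gives -16 dBFS at the gain stage.
Post-compression overshoot = -16 − (-17) = 1 dB.
Undo the ratio: input overshoot = 1 × 10 = 10 dB, giving input = -7 dBFS.

-7 dBFS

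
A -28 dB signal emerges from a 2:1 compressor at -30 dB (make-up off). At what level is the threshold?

-32 dB

Gain reduction = -28 − (-30) = 2 dB; output overshoot = GR / (R − 1) = 2 / 1 = 2 dB.
Threshold = output − output overshoot = -30 − 2 = -32 dB.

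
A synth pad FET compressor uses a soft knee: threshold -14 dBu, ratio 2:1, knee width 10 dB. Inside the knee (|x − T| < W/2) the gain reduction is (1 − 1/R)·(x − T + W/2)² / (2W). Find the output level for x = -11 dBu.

-12.6 dBu

x − T + W/2 = -11 − (-14) + 5 = 8.
GR = (1 − 1/2) × 8² / 20 = 0.5 × 64 / 20 = 1.6 dB.
Output = -11 − 1.6 = -12.6 dBu.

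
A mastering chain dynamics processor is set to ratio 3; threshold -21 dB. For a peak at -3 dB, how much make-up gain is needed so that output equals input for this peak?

Overshoot 18 dB → 18/3 = 6 dB after compression, so the compressed level is -21 + 6 = -15 dB.
Make-up = target − compressed = -3 − (-15) = 12 dB.

12 dB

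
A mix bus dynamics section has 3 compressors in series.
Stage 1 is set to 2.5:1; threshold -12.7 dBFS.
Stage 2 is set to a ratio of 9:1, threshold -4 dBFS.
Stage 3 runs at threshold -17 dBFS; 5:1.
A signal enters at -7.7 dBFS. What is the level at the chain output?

Stage 1: overshoot 5 dB → 5/2.5 = 2 dB → -10.7 dBFS.
Stage 2: -10.7 dBFS is at or below the -4 dBFS threshold — no compression; output -10.7 dBFS.
Stage 3: -10.7 dBFS is 6.3 dB over -17 dBFS; at 5:1 that becomes 1.26 dB over, giving -15.74 dBFS.

-15.74 dBFS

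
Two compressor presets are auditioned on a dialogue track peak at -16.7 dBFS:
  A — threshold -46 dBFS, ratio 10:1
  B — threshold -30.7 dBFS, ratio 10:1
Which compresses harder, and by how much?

A, by 13.77 dB

A: overshoot 29.3 dB → output overshoot 2.93 dB → GR 26.37 dB.
B: overshoot 14 dB → output overshoot 1.4 dB → GR 12.6 dB.
A applies 13.77 dB more gain reduction.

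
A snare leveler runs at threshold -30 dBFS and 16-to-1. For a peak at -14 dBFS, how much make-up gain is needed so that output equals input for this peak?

Without make-up, output = threshold + overshoot/16 = -30 + 1 = -29 dBFS.
Gap to target: 15 dB.

15 dB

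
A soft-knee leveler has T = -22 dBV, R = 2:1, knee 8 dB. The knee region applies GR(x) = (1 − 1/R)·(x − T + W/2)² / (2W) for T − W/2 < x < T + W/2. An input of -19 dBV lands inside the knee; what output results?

-20.53125 dBV

x − T + W/2 = -19 − (-22) + 4 = 7.
GR = (1 − 1/2) × 7² / 16 = 0.5 × 49 / 16 = 1.53125 dB.
Output = -19 − 1.53125 = -20.53125 dBV.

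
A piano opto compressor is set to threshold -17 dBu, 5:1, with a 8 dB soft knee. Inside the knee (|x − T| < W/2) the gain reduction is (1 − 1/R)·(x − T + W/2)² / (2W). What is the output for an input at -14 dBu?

x − T + W/2 = -14 − (-17) + 4 = 7.
GR = (1 − 1/5) × 7² / 16 = 0.8 × 49 / 16 = 2.45 dB.
Output = -14 − 2.45 = -16.45 dBu.

-16.45 dBu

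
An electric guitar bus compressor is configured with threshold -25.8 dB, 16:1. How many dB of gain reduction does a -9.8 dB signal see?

15 dB

Overshoot = -9.8 − (-25.8) = 16 dB.
At 16:1, output sits 16/16 = 1 dB above threshold.
GR = overshoot in − overshoot out = 16 − 1 = 15 dB.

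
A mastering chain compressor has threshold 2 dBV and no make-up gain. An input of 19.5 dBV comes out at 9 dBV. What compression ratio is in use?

2.5:1

Input overshoot = 19.5 − 2 = 17.5 dB; output overshoot = 9 − 2 = 7 dB.
Ratio = 17.5 / 7 = 2.5.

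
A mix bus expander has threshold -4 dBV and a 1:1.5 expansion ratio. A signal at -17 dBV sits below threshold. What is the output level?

Below threshold, a 1:1.5 expander applies gain = (1.5−1)×(T − x) of attenuation.
(1.5−1) × 13 = 6.5 dB, so output = -17 − 6.5 = -23.5 dBV.

-23.5 dBV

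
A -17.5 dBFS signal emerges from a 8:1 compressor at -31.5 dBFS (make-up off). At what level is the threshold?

Let T be the threshold. Output overshoot = (input overshoot)/R, so -31.5 − T = (-17.5 − T)/8.
8·(-31.5 − T) = -17.5 − T → 7·T = -252 − (-17.5) = -234.5.
T = -234.5/7 = -33.5 dBFS.

-33.5 dBFS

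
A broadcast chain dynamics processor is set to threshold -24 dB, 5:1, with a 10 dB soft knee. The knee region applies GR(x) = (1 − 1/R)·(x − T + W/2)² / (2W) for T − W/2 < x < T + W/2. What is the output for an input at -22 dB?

x − T + W/2 = -22 − (-24) + 5 = 7.
GR = (1 − 1/5) × 7² / 20 = 0.8 × 49 / 20 = 1.96 dB.
Output = -22 − 1.96 = -23.96 dB.

-23.96 dB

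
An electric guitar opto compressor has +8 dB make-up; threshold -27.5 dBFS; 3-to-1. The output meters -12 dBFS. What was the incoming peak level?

Remove make-up: -12 − 8 = -20 dBFS.
That's 7.5 dB above the -27.5 dBFS threshold.
Before 3:1 compression the overshoot was 7.5 × 3 = 22.5 dB, so input = -27.5 + 22.5 = -5 dBFS.

-5 dBFS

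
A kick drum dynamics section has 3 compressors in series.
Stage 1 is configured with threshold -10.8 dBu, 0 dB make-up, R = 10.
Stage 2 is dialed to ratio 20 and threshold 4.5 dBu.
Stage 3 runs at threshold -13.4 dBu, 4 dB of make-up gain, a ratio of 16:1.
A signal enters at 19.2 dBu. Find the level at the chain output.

-9.05 dBu

Stage 1: 30 dB above -10.8 dBu, reduced 10:1 to 3 dB above → -7.8 dBu.
Stage 2: -7.8 dBu ≤ 4.5 dBu, so stage 2 doesn't engage; output -7.8 dBu.
Stage 3: -7.8 dBu is 5.6 dB over -13.4 dBu; at 16:1 that becomes 0.35 dB over, giving -13.05 dBu; +4 dB make-up → -9.05 dBu.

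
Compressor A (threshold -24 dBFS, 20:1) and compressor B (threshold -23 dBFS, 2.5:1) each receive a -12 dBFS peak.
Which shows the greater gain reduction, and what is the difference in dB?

A: GR = 12 − 12/20 = 11.4 dB.
B: GR = 11 − 11/2.5 = 6.6 dB.
A applies 4.8 dB more gain reduction.

A, by 4.8 dB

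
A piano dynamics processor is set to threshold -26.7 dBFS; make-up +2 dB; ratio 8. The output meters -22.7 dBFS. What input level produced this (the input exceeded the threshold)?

-10.7 dBFS

Before make-up, the level was -22.7 − 2 = -24.7 dBFS.
That's 2 dB above the -26.7 dBFS threshold.
Input overshoot = R × output overshoot = 16 dB → input = -26.7 + 16 = -10.7 dBFS.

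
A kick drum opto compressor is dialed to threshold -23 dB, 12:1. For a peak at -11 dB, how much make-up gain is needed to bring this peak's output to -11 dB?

Overshoot 12 dB → 12/12 = 1 dB after compression, so the compressed level is -23 + 1 = -22 dB.
Make-up = target − compressed = -11 − (-22) = 11 dB.

11 dB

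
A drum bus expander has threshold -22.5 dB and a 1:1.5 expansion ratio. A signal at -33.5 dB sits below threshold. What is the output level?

Undershoot = (-22.5) − (-33.5) = 11 dB.
At 1:1.5, that expands to 16.5 dB under threshold.
Output = -22.5 − 16.5 = -39 dB.

-39 dB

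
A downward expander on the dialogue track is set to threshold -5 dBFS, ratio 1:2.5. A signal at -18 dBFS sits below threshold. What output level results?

-37.5 dBFS

Below threshold, a 1:2.5 expander applies gain = (2.5−1)×(T − x) of attenuation.
(2.5−1) × 13 = 19.5 dB, so output = -18 − 19.5 = -37.5 dBFS.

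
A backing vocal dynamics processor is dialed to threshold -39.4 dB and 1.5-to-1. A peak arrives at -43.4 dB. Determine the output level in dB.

-43.4 dB

-43.4 dB is 4 dB below the -39.4 dB threshold, so no gain reduction is applied.
Output = input = -43.4 dB.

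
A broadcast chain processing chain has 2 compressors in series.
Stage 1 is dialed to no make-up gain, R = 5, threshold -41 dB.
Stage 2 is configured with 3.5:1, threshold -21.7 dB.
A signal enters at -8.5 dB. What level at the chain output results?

-34.5 dB

Stage 1: -8.5 dB is 32.5 dB over -41 dB; at 5:1 that becomes 6.5 dB over, giving -34.5 dB.
Stage 2: below threshold (-34.5 ≤ -21.7); passes unchanged; output -34.5 dB.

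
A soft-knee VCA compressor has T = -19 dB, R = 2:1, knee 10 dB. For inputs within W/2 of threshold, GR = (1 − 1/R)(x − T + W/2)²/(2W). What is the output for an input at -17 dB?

-18.225 dB

x − T + W/2 = -17 − (-19) + 5 = 7.
GR = (1 − 1/2) × 7² / 20 = 0.5 × 49 / 20 = 1.225 dB.
Output = -17 − 1.225 = -18.225 dB.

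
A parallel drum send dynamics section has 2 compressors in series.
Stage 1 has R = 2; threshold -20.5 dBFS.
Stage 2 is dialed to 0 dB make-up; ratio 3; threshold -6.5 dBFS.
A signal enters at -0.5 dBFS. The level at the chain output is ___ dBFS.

-10.5 dBFS

Stage 1: -0.5 dBFS is 20 dB over -20.5 dBFS; at 2:1 that becomes 10 dB over, giving -10.5 dBFS.
Stage 2: -10.5 dBFS ≤ -6.5 dBFS, so stage 2 doesn't engage; output -10.5 dBFS.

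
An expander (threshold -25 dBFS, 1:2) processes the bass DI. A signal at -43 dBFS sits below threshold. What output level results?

-61 dBFS

The input is 18 dB below the -25 dBFS threshold.
A 1:2 expander multiplies undershoot by 2: 18 × 2 = 36 dB below threshold.
Output = -25 − 36 = -61 dBFS.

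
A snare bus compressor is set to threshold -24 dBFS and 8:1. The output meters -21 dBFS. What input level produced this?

The compressed level sits -21 − (-24) = 3 dB over threshold.
Input overshoot = R × output overshoot = 24 dB → input = -24 + 24 = 0 dBFS.

0 dBFS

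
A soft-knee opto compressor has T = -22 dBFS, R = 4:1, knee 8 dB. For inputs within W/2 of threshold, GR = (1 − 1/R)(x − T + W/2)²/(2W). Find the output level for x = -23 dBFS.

-23.421875 dBFS

x − T + W/2 = -23 − (-22) + 4 = 3.
GR = (1 − 1/4) × 3² / 16 = 0.75 × 9 / 16 = 0.421875 dB.
Output = -23 − 0.421875 = -23.421875 dBFS.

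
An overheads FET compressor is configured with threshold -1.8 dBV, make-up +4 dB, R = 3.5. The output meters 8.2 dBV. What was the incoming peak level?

19.2 dBV

Stripping the +4 dB make-up gives 4.2 dBV at the gain stage.
Post-compression overshoot = 4.2 − (-1.8) = 6 dB.
Input overshoot = R × output overshoot = 21 dB → input = -1.8 + 21 = 19.2 dBV.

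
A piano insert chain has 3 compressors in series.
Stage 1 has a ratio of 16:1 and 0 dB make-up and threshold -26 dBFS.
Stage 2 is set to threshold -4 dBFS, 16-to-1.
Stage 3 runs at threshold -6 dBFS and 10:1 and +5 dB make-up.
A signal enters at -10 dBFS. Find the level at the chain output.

Stage 1: -10 dBFS is 16 dB over -26 dBFS; at 16:1 that becomes 1 dB over, giving -25 dBFS.
Stage 2: below threshold (-25 ≤ -4); passes unchanged; output -25 dBFS.
Stage 3: -25 dBFS is at or below the -6 dBFS threshold — no compression; make-up brings it to -20 dBFS.

-20 dBFS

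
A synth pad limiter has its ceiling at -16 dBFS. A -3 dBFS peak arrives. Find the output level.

A brickwall limiter is an ∞:1 compressor: any input above the ceiling is clamped to -16 dBFS.

-16 dBFS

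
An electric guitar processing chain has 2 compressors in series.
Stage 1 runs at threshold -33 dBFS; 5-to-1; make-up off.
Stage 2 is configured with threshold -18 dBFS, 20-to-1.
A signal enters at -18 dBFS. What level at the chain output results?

-30 dBFS

Stage 1: -18 dBFS is 15 dB over -33 dBFS; at 5:1 that becomes 3 dB over, giving -30 dBFS.
Stage 2: -30 dBFS ≤ -18 dBFS, so stage 2 doesn't engage; output -30 dBFS.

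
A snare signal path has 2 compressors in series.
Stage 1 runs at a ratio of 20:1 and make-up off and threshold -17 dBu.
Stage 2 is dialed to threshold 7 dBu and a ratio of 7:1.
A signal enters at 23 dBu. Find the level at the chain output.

-15 dBu

Stage 1: 40 dB above -17 dBu, reduced 20:1 to 2 dB above → -15 dBu.
Stage 2: -15 dBu ≤ 7 dBu, so stage 2 doesn't engage; output -15 dBu.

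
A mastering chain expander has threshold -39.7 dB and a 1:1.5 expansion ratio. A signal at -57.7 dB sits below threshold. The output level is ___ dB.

Below threshold, a 1:1.5 expander applies gain = (1.5−1)×(T − x) of attenuation.
(1.5−1) × 18 = 9 dB, so output = -57.7 − 9 = -66.7 dB.

-66.7 dB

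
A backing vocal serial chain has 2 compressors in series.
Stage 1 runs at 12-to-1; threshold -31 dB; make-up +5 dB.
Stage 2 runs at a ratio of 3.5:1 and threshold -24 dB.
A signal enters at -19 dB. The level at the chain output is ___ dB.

-25 dB

Stage 1: 12 dB above -31 dB, reduced 12:1 to 1 dB above → -30 dB; +5 dB make-up → -25 dB.
Stage 2: -25 dB is at or below the -24 dB threshold — no compression; output -25 dB.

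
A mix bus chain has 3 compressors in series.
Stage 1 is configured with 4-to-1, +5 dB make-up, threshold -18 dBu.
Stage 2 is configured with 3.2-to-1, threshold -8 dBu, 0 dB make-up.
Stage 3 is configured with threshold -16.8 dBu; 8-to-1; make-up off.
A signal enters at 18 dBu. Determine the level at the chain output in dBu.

Stage 1: 36 dB above -18 dBu, reduced 4:1 to 9 dB above → -9 dBu; +5 dB make-up → -4 dBu.
Stage 2: overshoot 4 dB → 4/3.2 = 1.25 dB → -6.75 dBu.
Stage 3: -6.75 dBu is 10.05 dB over -16.8 dBu; at 8:1 that becomes 1.25625 dB over, giving -15.54375 dBu.

-15.54375 dBu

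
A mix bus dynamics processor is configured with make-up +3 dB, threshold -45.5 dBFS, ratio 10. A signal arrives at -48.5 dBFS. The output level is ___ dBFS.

-45.5 dBFS

-48.5 dBFS is 3 dB below the -45.5 dBFS threshold, so no gain reduction is applied.
Make-up gain adds 3 dB: -48.5 + 3 = -45.5 dBFS.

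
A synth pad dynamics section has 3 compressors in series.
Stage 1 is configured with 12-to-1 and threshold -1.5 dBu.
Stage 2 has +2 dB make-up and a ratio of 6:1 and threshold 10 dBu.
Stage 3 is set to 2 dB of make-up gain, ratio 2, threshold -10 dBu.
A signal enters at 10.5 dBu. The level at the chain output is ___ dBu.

Stage 1: 12 dB above -1.5 dBu, reduced 12:1 to 1 dB above → -0.5 dBu.
Stage 2: below threshold (-0.5 ≤ 10); passes unchanged; make-up brings it to 1.5 dBu.
Stage 3: 11.5 dB above -10 dBu, reduced 2:1 to 5.75 dB above → -4.25 dBu; +2 dB make-up → -2.25 dBu.

-2.25 dBu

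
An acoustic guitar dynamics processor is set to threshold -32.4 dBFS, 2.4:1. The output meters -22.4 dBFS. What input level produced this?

-8.4 dBFS

That's 10 dB above the -32.4 dBFS threshold.
Input overshoot = R × output overshoot = 24 dB → input = -32.4 + 24 = -8.4 dBFS.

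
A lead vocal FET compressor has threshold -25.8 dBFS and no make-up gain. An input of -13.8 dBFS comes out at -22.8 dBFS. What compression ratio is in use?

Input overshoot = -13.8 − (-25.8) = 12 dB; output overshoot = -22.8 − (-25.8) = 3 dB.
Ratio = 12 / 3 = 4.

4:1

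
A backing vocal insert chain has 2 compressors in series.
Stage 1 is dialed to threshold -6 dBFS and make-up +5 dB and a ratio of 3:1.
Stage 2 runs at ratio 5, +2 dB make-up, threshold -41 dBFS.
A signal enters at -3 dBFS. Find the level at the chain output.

-30.8 dBFS

Stage 1: overshoot 3 dB → 3/3 = 1 dB → -5 dBFS; +5 dB make-up → 0 dBFS.
Stage 2: overshoot 41 dB → 41/5 = 8.2 dB → -32.8 dBFS; +2 dB make-up → -30.8 dBFS.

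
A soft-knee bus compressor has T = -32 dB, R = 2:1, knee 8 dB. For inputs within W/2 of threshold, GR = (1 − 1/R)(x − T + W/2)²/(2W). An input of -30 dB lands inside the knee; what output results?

-31.125 dB

x − T + W/2 = -30 − (-32) + 4 = 6.
GR = (1 − 1/2) × 6² / 16 = 0.5 × 36 / 16 = 1.125 dB.
Output = -30 − 1.125 = -31.125 dB.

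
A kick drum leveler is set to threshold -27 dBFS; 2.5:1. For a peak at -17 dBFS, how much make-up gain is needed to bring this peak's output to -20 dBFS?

Overshoot 10 dB → 10/2.5 = 4 dB after compression, so the compressed level is -27 + 4 = -23 dBFS.
Make-up = target − compressed = -20 − (-23) = 3 dB.

3 dB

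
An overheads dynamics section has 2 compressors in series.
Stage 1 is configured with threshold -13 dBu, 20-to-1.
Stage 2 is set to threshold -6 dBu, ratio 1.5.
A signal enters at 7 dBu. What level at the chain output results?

Stage 1: overshoot 20 dB → 20/20 = 1 dB → -12 dBu.
Stage 2: below threshold (-12 ≤ -6); passes unchanged; output -12 dBu.

-12 dBu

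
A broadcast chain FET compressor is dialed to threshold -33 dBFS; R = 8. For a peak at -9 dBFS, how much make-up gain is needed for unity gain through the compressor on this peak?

21 dB

Overshoot 24 dB → 24/8 = 3 dB after compression, so the compressed level is -33 + 3 = -30 dBFS.
Make-up = target − compressed = -9 − (-30) = 21 dB.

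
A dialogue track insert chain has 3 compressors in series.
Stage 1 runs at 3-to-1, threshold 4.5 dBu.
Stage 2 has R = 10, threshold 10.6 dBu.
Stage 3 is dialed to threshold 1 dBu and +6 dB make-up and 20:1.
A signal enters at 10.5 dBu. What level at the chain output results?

Stage 1: 10.5 dBu is 6 dB over 4.5 dBu; at 3:1 that becomes 2 dB over, giving 6.5 dBu.
Stage 2: 6.5 dBu is at or below the 10.6 dBu threshold — no compression; output 6.5 dBu.
Stage 3: 6.5 dBu is 5.5 dB over 1 dBu; at 20:1 that becomes 0.275 dB over, giving 1.275 dBu; +6 dB make-up → 7.275 dBu.

7.275 dBu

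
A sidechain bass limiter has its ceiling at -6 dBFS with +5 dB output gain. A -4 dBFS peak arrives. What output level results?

A brickwall limiter is an ∞:1 compressor: any input above the ceiling is clamped to -6 dBFS.
Output gain then adds 5 dB: -6 + 5 = -1 dBFS.

-1 dBFS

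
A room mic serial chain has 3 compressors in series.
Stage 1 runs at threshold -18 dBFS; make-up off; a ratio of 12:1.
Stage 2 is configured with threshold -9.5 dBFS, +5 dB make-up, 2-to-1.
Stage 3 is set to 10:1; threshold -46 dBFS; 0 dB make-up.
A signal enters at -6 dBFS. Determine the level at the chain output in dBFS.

-42.6 dBFS

Stage 1: overshoot 12 dB → 12/12 = 1 dB → -17 dBFS.
Stage 2: -17 dBFS ≤ -9.5 dBFS, so stage 2 doesn't engage; make-up brings it to -12 dBFS.
Stage 3: overshoot 34 dB → 34/10 = 3.4 dB → -42.6 dBFS.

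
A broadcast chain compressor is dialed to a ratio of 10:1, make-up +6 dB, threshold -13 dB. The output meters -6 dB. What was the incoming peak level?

Before make-up, the level was -6 − 6 = -12 dB.
Post-compression overshoot = -12 − (-13) = 1 dB.
Undo the ratio: input overshoot = 1 × 10 = 10 dB, giving input = -3 dB.

-3 dB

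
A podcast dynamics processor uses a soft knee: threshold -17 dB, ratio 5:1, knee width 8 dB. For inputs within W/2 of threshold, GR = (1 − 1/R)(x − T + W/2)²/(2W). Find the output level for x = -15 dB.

-16.8 dB

x − T + W/2 = -15 − (-17) + 4 = 6.
GR = (1 − 1/5) × 6² / 16 = 0.8 × 36 / 16 = 1.8 dB.
Output = -15 − 1.8 = -16.8 dB.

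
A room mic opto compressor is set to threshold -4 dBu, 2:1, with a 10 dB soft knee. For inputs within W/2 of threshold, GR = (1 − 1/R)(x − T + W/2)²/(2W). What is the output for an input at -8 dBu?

x − T + W/2 = -8 − (-4) + 5 = 1.
GR = (1 − 1/2) × 1² / 20 = 0.5 × 1 / 20 = 0.025 dB.
Output = -8 − 0.025 = -8.025 dBu.

-8.025 dBu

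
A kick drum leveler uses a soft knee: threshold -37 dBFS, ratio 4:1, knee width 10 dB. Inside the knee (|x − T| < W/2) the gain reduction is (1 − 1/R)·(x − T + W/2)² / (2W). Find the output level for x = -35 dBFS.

-36.8375 dBFS

x − T + W/2 = -35 − (-37) + 5 = 7.
GR = (1 − 1/4) × 7² / 20 = 0.75 × 49 / 20 = 1.8375 dB.
Output = -35 − 1.8375 = -36.8375 dBFS.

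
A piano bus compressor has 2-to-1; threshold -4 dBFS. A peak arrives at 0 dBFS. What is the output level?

0 dBFS sits 4 dB over threshold.
At 2:1 the overshoot is divided by 2, leaving 2 dB above threshold.
So the level is -4 + 2 = -2 dBFS.

-2 dBFS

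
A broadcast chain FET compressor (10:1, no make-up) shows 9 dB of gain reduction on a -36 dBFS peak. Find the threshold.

Let T be the threshold. Output overshoot = (input overshoot)/R, so -45 − T = (-36 − T)/10.
10·(-45 − T) = -36 − T → 9·T = -450 − (-36) = -414.
T = -414/9 = -46 dBFS.

-46 dBFS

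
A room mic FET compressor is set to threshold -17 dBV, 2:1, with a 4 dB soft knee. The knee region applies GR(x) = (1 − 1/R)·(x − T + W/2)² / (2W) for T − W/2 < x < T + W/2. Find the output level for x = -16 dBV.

x − T + W/2 = -16 − (-17) + 2 = 3.
GR = (1 − 1/2) × 3² / 8 = 0.5 × 9 / 8 = 0.5625 dB.
Output = -16 − 0.5625 = -16.5625 dBV.

-16.5625 dBV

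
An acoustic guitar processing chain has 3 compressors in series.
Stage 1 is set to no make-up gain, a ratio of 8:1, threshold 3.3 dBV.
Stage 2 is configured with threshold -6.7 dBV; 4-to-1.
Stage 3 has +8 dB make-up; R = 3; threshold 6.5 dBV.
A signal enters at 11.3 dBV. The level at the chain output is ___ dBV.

Stage 1: 11.3 dBV is 8 dB over 3.3 dBV; at 8:1 that becomes 1 dB over, giving 4.3 dBV.
Stage 2: 4.3 dBV is 11 dB over -6.7 dBV; at 4:1 that becomes 2.75 dB over, giving -3.95 dBV.
Stage 3: -3.95 dBV ≤ 6.5 dBV, so stage 3 doesn't engage; make-up brings it to 4.05 dBV.

4.05 dBV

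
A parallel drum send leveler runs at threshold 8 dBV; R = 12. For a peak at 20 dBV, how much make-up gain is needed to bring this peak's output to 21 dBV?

12 dB

The peak compresses to 8 + 12/12 = 9 dBV.
To reach 21 dBV requires 21 − 9 = 12 dB of make-up.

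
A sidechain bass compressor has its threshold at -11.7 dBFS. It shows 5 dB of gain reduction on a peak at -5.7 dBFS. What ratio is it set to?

Input overshoot = -5.7 − (-11.7) = 6 dB.
Output overshoot = 6 − 5 = 1 dB.
Ratio = input overshoot / output overshoot = 6 / 1 = 6.

6:1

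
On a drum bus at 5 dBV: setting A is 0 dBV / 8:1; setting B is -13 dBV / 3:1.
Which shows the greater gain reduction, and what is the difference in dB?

B, by 7.625 dB

A: 5 dB over, compressed to 0.625 dB over, so 4.375 dB of GR.
B: 18 dB over, compressed to 6 dB over, so 12 dB of GR.
Difference: 7.625 dB in favour of B.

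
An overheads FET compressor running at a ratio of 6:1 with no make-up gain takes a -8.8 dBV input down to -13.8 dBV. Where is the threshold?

Gain reduction = -8.8 − (-13.8) = 5 dB; output overshoot = GR / (R − 1) = 5 / 5 = 1 dB.
Threshold = output − output overshoot = -13.8 − 1 = -14.8 dBV.

-14.8 dBV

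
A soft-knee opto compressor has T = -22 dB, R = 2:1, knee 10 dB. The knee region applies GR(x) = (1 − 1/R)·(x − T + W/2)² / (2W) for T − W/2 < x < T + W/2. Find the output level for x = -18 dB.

-20.025 dB

x − T + W/2 = -18 − (-22) + 5 = 9.
GR = (1 − 1/2) × 9² / 20 = 0.5 × 81 / 20 = 2.025 dB.
Output = -18 − 2.025 = -20.025 dB.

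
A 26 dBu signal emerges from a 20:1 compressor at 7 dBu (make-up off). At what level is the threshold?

Let T be the threshold. Output overshoot = (input overshoot)/R, so 7 − T = (26 − T)/20.
20·(7 − T) = 26 − T → 19·T = 140 − 26 = 114.
T = 114/19 = 6 dBu.

6 dBu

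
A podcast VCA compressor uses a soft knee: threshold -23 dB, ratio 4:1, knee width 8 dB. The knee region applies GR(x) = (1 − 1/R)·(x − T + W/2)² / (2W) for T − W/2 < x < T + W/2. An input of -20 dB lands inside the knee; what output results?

-22.296875 dB

x − T + W/2 = -20 − (-23) + 4 = 7.
GR = (1 − 1/4) × 7² / 16 = 0.75 × 49 / 16 = 2.296875 dB.
Output = -20 − 2.296875 = -22.296875 dB.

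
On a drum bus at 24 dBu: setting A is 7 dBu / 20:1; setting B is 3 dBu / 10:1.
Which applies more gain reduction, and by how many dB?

A: GR = 17 − 17/20 = 16.15 dB.
B: GR = 21 − 21/10 = 18.9 dB.
Difference: 2.75 dB in favour of B.

B, by 2.75 dB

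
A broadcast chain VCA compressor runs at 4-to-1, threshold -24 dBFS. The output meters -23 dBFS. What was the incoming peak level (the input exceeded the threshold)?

The compressed level sits -23 − (-24) = 1 dB over threshold.
Before 4:1 compression the overshoot was 1 × 4 = 4 dB, so input = -24 + 4 = -20 dBFS.

-20 dBFS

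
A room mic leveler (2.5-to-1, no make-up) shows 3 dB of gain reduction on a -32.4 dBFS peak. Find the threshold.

-37.4 dBFS

Gain reduction = -32.4 − (-35.4) = 3 dB; output overshoot = GR / (R − 1) = 3 / 1.5 = 2 dB.
Threshold = output − output overshoot = -35.4 − 2 = -37.4 dBFS.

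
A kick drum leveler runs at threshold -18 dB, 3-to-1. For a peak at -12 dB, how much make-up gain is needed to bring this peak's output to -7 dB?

9 dB

Without make-up, output = threshold + overshoot/3 = -18 + 2 = -16 dB.
Gap to target: 9 dB.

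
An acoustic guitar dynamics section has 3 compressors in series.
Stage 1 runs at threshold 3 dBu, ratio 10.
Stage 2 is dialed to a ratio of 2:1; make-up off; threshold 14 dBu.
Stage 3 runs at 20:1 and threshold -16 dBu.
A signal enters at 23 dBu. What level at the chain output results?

Stage 1: 20 dB above 3 dBu, reduced 10:1 to 2 dB above → 5 dBu.
Stage 2: below threshold (5 ≤ 14); passes unchanged; output 5 dBu.
Stage 3: 21 dB above -16 dBu, reduced 20:1 to 1.05 dB above → -14.95 dBu.

-14.95 dBu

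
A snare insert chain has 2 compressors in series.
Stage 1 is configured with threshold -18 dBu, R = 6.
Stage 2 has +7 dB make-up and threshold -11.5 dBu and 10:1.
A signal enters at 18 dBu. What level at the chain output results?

-5 dBu

Stage 1: 18 dBu is 36 dB over -18 dBu; at 6:1 that becomes 6 dB over, giving -12 dBu.
Stage 2: below threshold (-12 ≤ -11.5); passes unchanged; make-up brings it to -5 dBu.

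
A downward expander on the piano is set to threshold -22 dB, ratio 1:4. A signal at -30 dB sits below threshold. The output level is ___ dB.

The input is 8 dB below the -22 dB threshold.
A 1:4 expander multiplies undershoot by 4: 8 × 4 = 32 dB below threshold.
Output = -22 − 32 = -54 dB.

-54 dB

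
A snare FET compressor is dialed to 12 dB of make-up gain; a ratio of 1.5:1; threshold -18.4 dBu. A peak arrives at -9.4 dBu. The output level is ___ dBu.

-0.4 dBu

-9.4 dBu sits 9 dB over threshold.
At 1.5:1 the overshoot is divided by 1.5, leaving 6 dB above threshold.
Output = -18.4 + 6 = -12.4 dBu; make-up adds 12 dB, giving -0.4 dBu.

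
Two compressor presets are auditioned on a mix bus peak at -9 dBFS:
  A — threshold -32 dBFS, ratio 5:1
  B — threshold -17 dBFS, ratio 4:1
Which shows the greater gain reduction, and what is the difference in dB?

A: overshoot 23 dB → output overshoot 4.6 dB → GR 18.4 dB.
B: overshoot 8 dB → output overshoot 2 dB → GR 6 dB.
A reduces 12.4 dB more.

A, by 12.4 dB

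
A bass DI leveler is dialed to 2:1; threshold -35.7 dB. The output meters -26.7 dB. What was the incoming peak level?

The compressed level sits -26.7 − (-35.7) = 9 dB over threshold.
Input overshoot = R × output overshoot = 18 dB → input = -35.7 + 18 = -17.7 dB.

-17.7 dB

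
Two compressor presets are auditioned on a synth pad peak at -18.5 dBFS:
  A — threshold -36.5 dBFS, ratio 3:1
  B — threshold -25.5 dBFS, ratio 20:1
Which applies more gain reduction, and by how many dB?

A, by 5.35 dB

A: 18 dB over, compressed to 6 dB over, so 12 dB of GR.
B: 7 dB over, compressed to 0.35 dB over, so 6.65 dB of GR.
Difference: 5.35 dB in favour of A.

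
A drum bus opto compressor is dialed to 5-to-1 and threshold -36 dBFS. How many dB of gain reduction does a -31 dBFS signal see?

4 dB

Overshoot = -31 − (-36) = 5 dB.
A 5:1 ratio leaves 1 dB of that excess.
Gain reduction = 5 − 1 = 4 dB.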